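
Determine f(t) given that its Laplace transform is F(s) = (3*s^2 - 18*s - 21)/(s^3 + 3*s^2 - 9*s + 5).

f(t) = -6*t*exp(t) - exp(t) + 4*exp(-5*t)

Factor the denominator: s^3 + 3*s^2 - 9*s + 5 = (s - 1)^2*(s + 5).
Partial fraction decomposition gives [-1/(s - 1)] + [-6/(s - 1)^2] + [4/(s + 5)].
Invert each term: -1/(s - 1) ↔ -e^(t); -6/(s - 1)^2 ↔ -6t·e^(t); 4/(s + 5) ↔ 4e^(-5t).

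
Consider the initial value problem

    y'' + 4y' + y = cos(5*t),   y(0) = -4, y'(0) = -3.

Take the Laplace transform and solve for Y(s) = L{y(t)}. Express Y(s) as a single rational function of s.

Apply the Laplace transform to the equation.
The derivative rules (L{y''} = s^2 Y - s·y(0) - y'(0) and L{y'} = sY - y(0), with y(0) = -4, y'(0) = -3) turn the left side into (s^2 + 4*s + 1)Y - (-4*s - 19).
The right side is L{cos(5*t)} = s/(s^2 + 25).
So (s^2 + 4*s + 1)Y = s/(s^2 + 25) + (-4*s - 19).
Solve for Y(s) and write it as one ratio of polynomials.

Y(s) = (-4*s^3 - 19*s^2 - 99*s - 475)/(s^4 + 4*s^3 + 26*s^2 + 100*s + 25)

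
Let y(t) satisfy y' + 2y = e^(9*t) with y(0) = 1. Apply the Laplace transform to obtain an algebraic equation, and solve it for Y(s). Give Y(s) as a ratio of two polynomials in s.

Apply the Laplace transform to the equation.
The derivative rules (L{y'} = sY - y(0) = sY - 1) turn the left side into (s + 2)Y - (1).
The right side is L{e^(9*t)} = 1/(s - 9).
So (s + 2)Y = 1/(s - 9) + (1).
Divide through and combine into a single rational function.

Y(s) = (s - 8)/(s^2 - 7*s - 18)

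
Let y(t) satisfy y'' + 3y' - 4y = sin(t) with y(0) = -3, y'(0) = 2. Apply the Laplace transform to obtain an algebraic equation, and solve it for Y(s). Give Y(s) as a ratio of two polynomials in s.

Y(s) = (-3*s^3 - 7*s^2 - 3*s - 6)/(s^4 + 3*s^3 - 3*s^2 + 3*s - 4)

Laplace-transform each side.
Using L{y''} = s^2 Y - s·y(0) - y'(0) and L{y'} = sY - y(0), with y(0) = -3, y'(0) = 2, the left side becomes (s^2 + 3*s - 4)Y - (-3*s - 7).
The right side is L{sin(t)} = 1/(s^2 + 1).
So (s^2 + 3*s - 4)Y = 1/(s^2 + 1) + (-3*s - 7).
Divide through and combine into a single rational function.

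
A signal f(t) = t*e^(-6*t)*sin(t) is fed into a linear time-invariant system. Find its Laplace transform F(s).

L{sin(t)} = 1/(s^2 + 1).
Multiplying by e^(-6t) shifts s → s + 6, so L{e^(-6*t)*sin(t)} = 1/((s + 6)^2 + 1).
Then apply L{t·g(t)} = -d/ds[G(s)] with G(s) = 1/((s + 6)^2 + 1):
differentiating 1 time and applying the sign gives 2*(s + 6)/(s^2 + 12*s + 37)^2.

F(s) = 2*(s + 6)/(s^2 + 12*s + 37)^2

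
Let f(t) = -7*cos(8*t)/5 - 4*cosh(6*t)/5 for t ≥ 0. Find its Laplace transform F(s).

F(s) = -7*s/(5*(s^2 + 64)) - 4*s/(5*(s^2 - 36))

By linearity of the Laplace transform, transform each term separately.
(-4/5)·[L{cosh(6t)} = s/(s^2 - 36)]; (-7/5)·[L{cos(8t)} = s/(s^2 + 64)].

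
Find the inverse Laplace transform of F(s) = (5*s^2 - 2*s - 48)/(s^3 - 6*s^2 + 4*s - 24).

Factor the denominator: s^3 - 6*s^2 + 4*s - 24 = (s - 6)*(s^2 + 4).
Partial fraction decomposition gives [3/(s - 6)] + [2*s/(s^2 + 4)] + [10/(s^2 + 4)].
Invert each term: 3/(s - 6) ↔ 3e^(6t); 2·s/(s^2 + 4) ↔ 2cos(2t); 5·2/(s^2 + 4) ↔ 5sin(2t).

3*exp(6*t) + 5*sin(2*t) + 2*cos(2*t)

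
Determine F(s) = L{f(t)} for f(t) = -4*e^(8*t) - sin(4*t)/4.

F(s) = -1/(s^2 + 16) - 4/(s - 8)

By linearity of the Laplace transform, transform each term separately.
(-1/4)·[L{sin(4t)} = 4/(s^2 + 16)]; (-4)·[L{e^(8t)} = 1/(s - 8)].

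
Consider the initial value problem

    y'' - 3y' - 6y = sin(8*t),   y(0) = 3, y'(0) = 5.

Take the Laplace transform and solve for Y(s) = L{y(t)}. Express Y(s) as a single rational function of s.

Laplace-transform each side.
The derivative rules (L{y''} = s^2 Y - s·y(0) - y'(0) and L{y'} = sY - y(0), with y(0) = 3, y'(0) = 5) turn the left side into (s^2 - 3*s - 6)Y - (3*s - 4).
The right side is L{sin(8*t)} = 8/(s^2 + 64).
So (s^2 - 3*s - 6)Y = 8/(s^2 + 64) + (3*s - 4).
Isolate Y and clear denominators.

Y(s) = (3*s^3 - 4*s^2 + 192*s - 248)/(s^4 - 3*s^3 + 58*s^2 - 192*s - 384)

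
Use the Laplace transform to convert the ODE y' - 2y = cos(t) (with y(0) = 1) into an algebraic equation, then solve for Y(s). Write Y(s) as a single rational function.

Y(s) = (s^2 + s + 1)/(s^3 - 2*s^2 + s - 2)

Laplace-transform each side.
With L{y'} = sY - y(0) = sY - 1: the LHS transforms to (s - 2)Y - (1).
The right side is L{cos(t)} = s/(s^2 + 1).
So (s - 2)Y = s/(s^2 + 1) + (1).
Divide through and combine into a single rational function.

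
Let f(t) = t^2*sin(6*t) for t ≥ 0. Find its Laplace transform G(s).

L{sin(6t)} = 6/(s^2 + 36).
Then apply L{t^2·g(t)} = (-1)^2 d^2/ds^2[H(s)] with H(s) = 6/(s^2 + 36):
differentiating 2 times and applying the sign gives 36*(s^2 - 12)/(s^2 + 36)^3.

G(s) = 36*(s^2 - 12)/(s^2 + 36)^3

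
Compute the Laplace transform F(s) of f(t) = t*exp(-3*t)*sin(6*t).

L{sin(6t)} = 6/(s^2 + 36).
Multiplying by e^(-3t) shifts s → s + 3, so L{exp(-3*t)*sin(6*t)} = 6/((s + 3)^2 + 36).
Then apply L{t·g(t)} = -d/ds[G(s)] with G(s) = 6/((s + 3)^2 + 36):
differentiating 1 time and applying the sign gives 12*(s + 3)/(s^2 + 6*s + 45)^2.

F(s) = 12*(s + 3)/(s^2 + 6*s + 45)^2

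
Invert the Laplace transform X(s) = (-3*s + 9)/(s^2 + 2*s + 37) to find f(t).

Complete the square in the denominator: s^2 + 2*s + 37 = (s + 1)^2 + 6^2.
Split the numerator to match: -3*s + 9 = -3·(s + 1) + 2·6.
Invert each term: -3·(s + 1)/((s + 1)^2 + 36) ↔ -3e^(-t)cos(6t); 2·6/((s + 1)^2 + 36) ↔ 2e^(-t)sin(6t).

f(t) = 2*exp(-t)*sin(6*t) - 3*exp(-t)*cos(6*t)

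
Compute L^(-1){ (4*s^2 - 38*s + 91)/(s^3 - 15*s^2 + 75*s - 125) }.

t^2*exp(5*t)/2 + 2*t*exp(5*t) + 4*exp(5*t)

Factor the denominator: s^3 - 15*s^2 + 75*s - 125 = (s - 5)^3.
Partial fraction decomposition gives [4/(s - 5)] + [2/(s - 5)^2] + [(s - 5)^(-3)].
Invert each term: 4/(s - 5) ↔ 4e^(5t); 2/(s - 5)^2 ↔ 2t·e^(5t); 1/(s - 5)^3 ↔ (1/2)t^2·e^(5t).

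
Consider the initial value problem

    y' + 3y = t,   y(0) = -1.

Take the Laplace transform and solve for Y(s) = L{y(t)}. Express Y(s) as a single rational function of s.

Y(s) = (-s^2 + 1)/(s^3 + 3*s^2)

Take the Laplace transform of both sides.
Using L{y'} = sY - y(0) = sY - (-1), the left side becomes (s + 3)Y - (-1).
The right side is L{t} = s^(-2).
So (s + 3)Y = s^(-2) + (-1).
Solve for Y(s) and write it as one ratio of polynomials.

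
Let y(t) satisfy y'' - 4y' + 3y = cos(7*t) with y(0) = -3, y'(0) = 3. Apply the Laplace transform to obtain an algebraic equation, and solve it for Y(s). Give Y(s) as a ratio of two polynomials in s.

Y(s) = (-3*s^3 + 15*s^2 - 146*s + 735)/(s^4 - 4*s^3 + 52*s^2 - 196*s + 147)

Laplace-transform each side.
Using L{y''} = s^2 Y - s·y(0) - y'(0) and L{y'} = sY - y(0), with y(0) = -3, y'(0) = 3, the left side becomes (s^2 - 4*s + 3)Y - (-3*s + 15).
The right side is L{cos(7*t)} = s/(s^2 + 49).
So (s^2 - 4*s + 3)Y = s/(s^2 + 49) + (-3*s + 15).
Divide through and combine into a single rational function.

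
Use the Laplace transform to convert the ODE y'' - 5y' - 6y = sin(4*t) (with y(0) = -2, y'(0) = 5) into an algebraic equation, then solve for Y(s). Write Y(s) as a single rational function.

Y(s) = (-2*s^3 + 15*s^2 - 32*s + 244)/(s^4 - 5*s^3 + 10*s^2 - 80*s - 96)

Laplace-transform each side.
The derivative rules (L{y''} = s^2 Y - s·y(0) - y'(0) and L{y'} = sY - y(0), with y(0) = -2, y'(0) = 5) turn the left side into (s^2 - 5*s - 6)Y - (-2*s + 15).
The right side is L{sin(4*t)} = 4/(s^2 + 16).
So (s^2 - 5*s - 6)Y = 4/(s^2 + 16) + (-2*s + 15).
Solve for Y(s) and write it as one ratio of polynomials.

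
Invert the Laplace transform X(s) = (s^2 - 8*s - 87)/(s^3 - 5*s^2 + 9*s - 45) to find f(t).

f(t) = -3*exp(5*t) + 4*sin(3*t) + 4*cos(3*t)

Factor the denominator: s^3 - 5*s^2 + 9*s - 45 = (s - 5)*(s^2 + 9).
Partial fraction decomposition gives [-3/(s - 5)] + [4*s/(s^2 + 9)] + [12/(s^2 + 9)].
Invert each term: -3/(s - 5) ↔ -3e^(5t); 4·s/(s^2 + 9) ↔ 4cos(3t); 4·3/(s^2 + 9) ↔ 4sin(3t).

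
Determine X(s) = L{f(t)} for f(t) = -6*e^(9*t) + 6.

X(s) = -6/(s - 9) + 6/s

Apply the Laplace transform termwise.
L{6} = 6/s; (-6)·[L{e^(9t)} = 1/(s - 9)].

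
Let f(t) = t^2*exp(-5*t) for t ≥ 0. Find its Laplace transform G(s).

L{e^(-5t)} = 1/(s + 5).
Then apply L{t^2·g(t)} = (-1)^2 d^2/ds^2[H(s)] with H(s) = 1/(s + 5):
differentiating 2 times and applying the sign gives 2/(s + 5)^3.

G(s) = 2/(s + 5)^3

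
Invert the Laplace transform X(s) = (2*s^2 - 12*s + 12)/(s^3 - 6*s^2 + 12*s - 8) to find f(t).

f(t) = -2*t^2*exp(2*t) - 4*t*exp(2*t) + 2*exp(2*t)

Factor the denominator: s^3 - 6*s^2 + 12*s - 8 = (s - 2)^3.
Partial fraction decomposition gives [2/(s - 2)] + [-4/(s - 2)^2] + [-4/(s - 2)^3].
Invert each term: 2/(s - 2) ↔ 2e^(2t); -4/(s - 2)^2 ↔ -4t·e^(2t); -4/(s - 2)^3 ↔ (-2)t^2·e^(2t).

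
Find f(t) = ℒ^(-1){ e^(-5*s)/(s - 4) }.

The factor e^(-5s) signals a time shift by c = 5 (second shifting theorem).
L{e^(4t)} = 1/(s - 4), so L^-1{1/(s - 4)} = e^(4*t).
Hence the inverse is u(t - 5) times that function evaluated at t - 5.

f(t) = Heaviside(t - 5)*(exp(4*t - 20))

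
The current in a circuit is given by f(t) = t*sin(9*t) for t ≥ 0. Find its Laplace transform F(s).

L{sin(9t)} = 9/(s^2 + 81).
Then apply L{t·g(t)} = -d/ds[G(s)] with G(s) = 9/(s^2 + 81):
differentiating 1 time and applying the sign gives 18*s/(s^2 + 81)^2.

F(s) = 18*s/(s^2 + 81)^2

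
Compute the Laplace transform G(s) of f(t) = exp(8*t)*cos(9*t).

G(s) = (s - 8)/((s - 8)^2 + 81)

L{cos(9t)} = s/(s^2 + 81).
By the first shifting theorem, multiplying by e^(8t) replaces s with s - 8.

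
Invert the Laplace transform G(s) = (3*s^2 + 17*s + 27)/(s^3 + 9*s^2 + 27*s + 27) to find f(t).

f(t) = 3*t^2*exp(-3*t)/2 - t*exp(-3*t) + 3*exp(-3*t)

Factor the denominator: s^3 + 9*s^2 + 27*s + 27 = (s + 3)^3.
Partial fraction decomposition gives [3/(s + 3)] + [-1/(s + 3)^2] + [3/(s + 3)^3].
Invert each term: 3/(s + 3) ↔ 3e^(-3t); -1/(s + 3)^2 ↔ -t·e^(-3t); 3/(s + 3)^3 ↔ (3/2)t^2·e^(-3t).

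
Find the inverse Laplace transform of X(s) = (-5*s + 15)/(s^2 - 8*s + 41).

-exp(4*t)*sin(5*t) - 5*exp(4*t)*cos(5*t)

Complete the square in the denominator: s^2 - 8*s + 41 = (s - 4)^2 + 5^2.
Split the numerator to match: -5*s + 15 = -5·(s - 4) - 1·5.
Invert each term: -5·(s - 4)/((s - 4)^2 + 25) ↔ -5e^(4t)cos(5t); -1·5/((s - 4)^2 + 25) ↔ -e^(4t)sin(5t).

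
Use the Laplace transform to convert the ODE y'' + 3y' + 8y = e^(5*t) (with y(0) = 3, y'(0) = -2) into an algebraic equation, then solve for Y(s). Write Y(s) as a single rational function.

Take the Laplace transform of both sides.
The derivative rules (L{y''} = s^2 Y - s·y(0) - y'(0) and L{y'} = sY - y(0), with y(0) = 3, y'(0) = -2) turn the left side into (s^2 + 3*s + 8)Y - (3*s + 7).
The right side is L{e^(5*t)} = 1/(s - 5).
So (s^2 + 3*s + 8)Y = 1/(s - 5) + (3*s + 7).
Divide through and combine into a single rational function.

Y(s) = (3*s^2 - 8*s - 34)/(s^3 - 2*s^2 - 7*s - 40)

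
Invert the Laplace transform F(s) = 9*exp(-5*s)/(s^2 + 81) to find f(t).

f(t) = Heaviside(t - 5)*(sin(9*t - 45))

The factor e^(-5s) signals a time shift by c = 5 (second shifting theorem).
L{sin(9t)} = 9/(s^2 + 81), so L^-1{9/(s^2 + 81)} = sin(9*t).
Hence the inverse is u(t - 5) times that function evaluated at t - 5.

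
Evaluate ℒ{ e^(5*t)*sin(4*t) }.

4/((s - 5)^2 + 16)

L{sin(4t)} = 4/(s^2 + 16).
By the first shifting theorem, multiplying by e^(5t) replaces s with s - 5.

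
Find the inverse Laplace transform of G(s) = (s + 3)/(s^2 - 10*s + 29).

4*exp(5*t)*sin(2*t) + exp(5*t)*cos(2*t)

Complete the square in the denominator: s^2 - 10*s + 29 = (s - 5)^2 + 2^2.
Split the numerator to match: s + 3 = 1·(s - 5) + 4·2.
Invert each term: 1·(s - 5)/((s - 5)^2 + 4) ↔ e^(5t)cos(2t); 4·2/((s - 5)^2 + 4) ↔ 4e^(5t)sin(2t).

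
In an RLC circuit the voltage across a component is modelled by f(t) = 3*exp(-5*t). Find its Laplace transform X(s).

L{3} = 3/s.
By the first shifting theorem, multiplying by e^(-5t) replaces s with s + 5.

X(s) = 3/(s + 5)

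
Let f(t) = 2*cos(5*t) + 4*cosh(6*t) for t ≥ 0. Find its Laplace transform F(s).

F(s) = 2*s/(s^2 + 25) + 4*s/(s^2 - 36)

Apply the Laplace transform termwise.
(2)·[L{cos(5t)} = s/(s^2 + 25)]; (4)·[L{cosh(6t)} = s/(s^2 - 36)].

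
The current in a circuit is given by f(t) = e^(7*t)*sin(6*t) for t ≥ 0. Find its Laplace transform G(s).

G(s) = 6/((s - 7)^2 + 36)

L{sin(6t)} = 6/(s^2 + 36).
By the first shifting theorem, multiplying by e^(7t) replaces s with s - 7.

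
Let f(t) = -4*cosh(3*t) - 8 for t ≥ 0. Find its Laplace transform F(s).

F(s) = -4*s/(s^2 - 9) - 8/s

The transform is linear, so treat each term independently.
L{-8} = -8/s; (-4)·[L{cosh(3t)} = s/(s^2 - 9)].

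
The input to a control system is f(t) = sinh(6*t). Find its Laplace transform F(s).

F(s) = 6/(s^2 - 36)

L{sinh(6t)} = 6/(s^2 - 36).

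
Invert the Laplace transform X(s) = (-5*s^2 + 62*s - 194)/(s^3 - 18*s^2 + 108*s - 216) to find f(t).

Factor the denominator: s^3 - 18*s^2 + 108*s - 216 = (s - 6)^3.
Partial fraction decomposition gives [-5/(s - 6)] + [2/(s - 6)^2] + [-2/(s - 6)^3].
Invert each term: -5/(s - 6) ↔ -5e^(6t); 2/(s - 6)^2 ↔ 2t·e^(6t); -2/(s - 6)^3 ↔ (-1)t^2·e^(6t).

f(t) = -t^2*exp(6*t) + 2*t*exp(6*t) - 5*exp(6*t)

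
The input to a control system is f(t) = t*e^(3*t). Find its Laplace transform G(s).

L{e^(3t)} = 1/(s - 3).
Then apply L{t·g(t)} = -d/ds[H(s)] with H(s) = 1/(s - 3):
differentiating 1 time and applying the sign gives (s - 3)^(-2).

G(s) = (s - 3)^(-2)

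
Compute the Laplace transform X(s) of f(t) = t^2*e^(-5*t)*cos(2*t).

L{cos(2t)} = s/(s^2 + 4).
Multiplying by e^(-5t) shifts s → s + 5, so L{e^(-5*t)*cos(2*t)} = (s + 5)/((s + 5)^2 + 4).
Then apply L{t^2·g(t)} = (-1)^2 d^2/ds^2[G(s)] with G(s) = (s + 5)/((s + 5)^2 + 4):
differentiating 2 times and applying the sign gives 2*(s + 5)*(s^2 + 10*s + 13)/(s^2 + 10*s + 29)^3.

X(s) = 2*(s + 5)*(s^2 + 10*s + 13)/(s^2 + 10*s + 29)^3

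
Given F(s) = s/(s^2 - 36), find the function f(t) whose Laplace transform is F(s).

f(t) = cosh(6*t)

Since L{cosh(6t)} = s/(s^2 - 36), the inverse is cosh(6*t).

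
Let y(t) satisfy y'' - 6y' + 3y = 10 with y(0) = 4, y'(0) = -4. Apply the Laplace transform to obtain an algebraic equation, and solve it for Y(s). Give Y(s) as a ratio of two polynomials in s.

Y(s) = (4*s^2 - 28*s + 10)/(s^3 - 6*s^2 + 3*s)

Take the Laplace transform of both sides.
Using L{y''} = s^2 Y - s·y(0) - y'(0) and L{y'} = sY - y(0), with y(0) = 4, y'(0) = -4, the left side becomes (s^2 - 6*s + 3)Y - (4*s - 28).
The right side is L{10} = 10/s.
So (s^2 - 6*s + 3)Y = 10/s + (4*s - 28).
Solve for Y(s) and write it as one ratio of polynomials.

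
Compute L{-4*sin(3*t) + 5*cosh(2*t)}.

5*s/(s^2 - 4) - 12/(s^2 + 9)

Apply the Laplace transform termwise.
(5)·[L{cosh(2t)} = s/(s^2 - 4)]; (-4)·[L{sin(3t)} = 3/(s^2 + 9)].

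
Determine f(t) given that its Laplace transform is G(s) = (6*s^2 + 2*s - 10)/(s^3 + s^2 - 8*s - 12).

Factor the denominator: s^3 + s^2 - 8*s - 12 = (s - 3)*(s + 2)^2.
Partial fraction decomposition gives [4/(s + 2)] + [-2/(s + 2)^2] + [2/(s - 3)].
Invert each term: 4/(s + 2) ↔ 4e^(-2t); -2/(s + 2)^2 ↔ -2t·e^(-2t); 2/(s - 3) ↔ 2e^(3t).

f(t) = -2*t*exp(-2*t) + 2*exp(3*t) + 4*exp(-2*t)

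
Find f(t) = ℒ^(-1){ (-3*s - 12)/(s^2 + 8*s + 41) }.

Rewrite the denominator: s^2 + 8*s + 41 = (s + 4)^2 + 25.
The form in (s + 4) signals a first-shifting-theorem factor e^(-4t).
Since L{cos(5t)} = s/(s^2 + 25), the inverse is exp(-4*t)*cos(5*t), scaled by -3.

f(t) = -3*exp(-4*t)*cos(5*t)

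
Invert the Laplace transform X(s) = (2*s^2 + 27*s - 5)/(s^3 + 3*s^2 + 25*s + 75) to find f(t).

Factor the denominator: s^3 + 3*s^2 + 25*s + 75 = (s + 3)*(s^2 + 25).
Partial fraction decomposition gives [-2/(s + 3)] + [4*s/(s^2 + 25)] + [15/(s^2 + 25)].
Invert each term: -2/(s + 3) ↔ -2e^(-3t); 4·s/(s^2 + 25) ↔ 4cos(5t); 3·5/(s^2 + 25) ↔ 3sin(5t).

f(t) = 3*sin(5*t) + 4*cos(5*t) - 2*exp(-3*t)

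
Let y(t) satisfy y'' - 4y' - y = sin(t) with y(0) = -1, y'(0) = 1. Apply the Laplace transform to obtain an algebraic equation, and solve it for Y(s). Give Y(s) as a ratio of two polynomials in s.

Y(s) = (-s^3 + 5*s^2 - s + 6)/(s^4 - 4*s^3 - 4*s - 1)

Transform both sides with L{·}.
The derivative rules (L{y''} = s^2 Y - s·y(0) - y'(0) and L{y'} = sY - y(0), with y(0) = -1, y'(0) = 1) turn the left side into (s^2 - 4*s - 1)Y - (-s + 5).
The right side is L{sin(t)} = 1/(s^2 + 1).
So (s^2 - 4*s - 1)Y = 1/(s^2 + 1) + (-s + 5).
Solve for Y(s) and write it as one ratio of polynomials.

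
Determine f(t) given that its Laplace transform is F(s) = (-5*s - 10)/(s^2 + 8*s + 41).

Complete the square in the denominator: s^2 + 8*s + 41 = (s + 4)^2 + 5^2.
Split the numerator to match: -5*s - 10 = -5·(s + 4) + 2·5.
Invert each term: -5·(s + 4)/((s + 4)^2 + 25) ↔ -5e^(-4t)cos(5t); 2·5/((s + 4)^2 + 25) ↔ 2e^(-4t)sin(5t).

f(t) = 2*exp(-4*t)*sin(5*t) - 5*exp(-4*t)*cos(5*t)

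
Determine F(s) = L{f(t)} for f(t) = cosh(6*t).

L{cosh(6t)} = s/(s^2 - 36).

F(s) = s/(s^2 - 36)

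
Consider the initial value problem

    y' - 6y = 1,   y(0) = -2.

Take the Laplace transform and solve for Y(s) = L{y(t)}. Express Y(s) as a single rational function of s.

Y(s) = (-2*s + 1)/(s^2 - 6*s)

Take the Laplace transform of both sides.
Using L{y'} = sY - y(0) = sY - (-2), the left side becomes (s - 6)Y - (-2).
The right side is L{1} = 1/s.
So (s - 6)Y = 1/s + (-2).
Divide through and combine into a single rational function.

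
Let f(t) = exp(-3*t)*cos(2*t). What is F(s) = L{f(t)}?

L{cos(2t)} = s/(s^2 + 4).
By the first shifting theorem, multiplying by e^(-3t) replaces s with s + 3.

F(s) = (s + 3)/((s + 3)^2 + 4)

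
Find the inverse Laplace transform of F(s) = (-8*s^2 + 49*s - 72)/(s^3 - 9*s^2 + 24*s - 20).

2*t*exp(2*t) - 3*exp(5*t) - 5*exp(2*t)

Factor the denominator: s^3 - 9*s^2 + 24*s - 20 = (s - 5)*(s - 2)^2.
Partial fraction decomposition gives [-5/(s - 2)] + [2/(s - 2)^2] + [-3/(s - 5)].
Invert each term: -5/(s - 2) ↔ -5e^(2t); 2/(s - 2)^2 ↔ 2t·e^(2t); -3/(s - 5) ↔ -3e^(5t).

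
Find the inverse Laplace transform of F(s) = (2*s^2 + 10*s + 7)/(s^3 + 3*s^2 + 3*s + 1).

Factor the denominator: s^3 + 3*s^2 + 3*s + 1 = (s + 1)^3.
Partial fraction decomposition gives [2/(s + 1)] + [6/(s + 1)^2] + [-1/(s + 1)^3].
Invert each term: 2/(s + 1) ↔ 2e^(-t); 6/(s + 1)^2 ↔ 6t·e^(-t); -1/(s + 1)^3 ↔ (-1/2)t^2·e^(-t).

-t^2*exp(-t)/2 + 6*t*exp(-t) + 2*exp(-t)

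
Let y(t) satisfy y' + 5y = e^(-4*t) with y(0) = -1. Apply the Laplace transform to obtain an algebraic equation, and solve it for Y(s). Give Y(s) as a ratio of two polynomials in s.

Y(s) = (-s - 3)/(s^2 + 9*s + 20)

Apply the Laplace transform to the equation.
Using L{y'} = sY - y(0) = sY - (-1), the left side becomes (s + 5)Y - (-1).
The right side is L{e^(-4*t)} = 1/(s + 4).
So (s + 5)Y = 1/(s + 4) + (-1).
Divide through and combine into a single rational function.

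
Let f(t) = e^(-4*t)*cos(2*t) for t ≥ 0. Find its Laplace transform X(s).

L{cos(2t)} = s/(s^2 + 4).
By the first shifting theorem, multiplying by e^(-4t) replaces s with s + 4.

X(s) = (s + 4)/((s + 4)^2 + 4)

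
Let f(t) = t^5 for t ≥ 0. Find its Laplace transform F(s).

L{t^5} = 5!/s^6 = 120/s^6.

F(s) = 120/s^6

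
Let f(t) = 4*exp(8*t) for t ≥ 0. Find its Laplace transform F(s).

L{4} = 4/s.
By the first shifting theorem, multiplying by e^(8t) replaces s with s - 8.

F(s) = 4/(s - 8)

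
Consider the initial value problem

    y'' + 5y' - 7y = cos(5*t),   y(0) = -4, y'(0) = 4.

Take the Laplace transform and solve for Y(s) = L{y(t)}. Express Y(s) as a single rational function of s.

Y(s) = (-4*s^3 - 16*s^2 - 99*s - 400)/(s^4 + 5*s^3 + 18*s^2 + 125*s - 175)

Apply the Laplace transform to the equation.
The derivative rules (L{y''} = s^2 Y - s·y(0) - y'(0) and L{y'} = sY - y(0), with y(0) = -4, y'(0) = 4) turn the left side into (s^2 + 5*s - 7)Y - (-4*s - 16).
The right side is L{cos(5*t)} = s/(s^2 + 25).
So (s^2 + 5*s - 7)Y = s/(s^2 + 25) + (-4*s - 16).
Divide through and combine into a single rational function.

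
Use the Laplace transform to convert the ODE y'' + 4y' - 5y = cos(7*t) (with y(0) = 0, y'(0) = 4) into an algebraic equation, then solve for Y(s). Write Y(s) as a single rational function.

Y(s) = (4*s^2 + s + 196)/(s^4 + 4*s^3 + 44*s^2 + 196*s - 245)

Take the Laplace transform of both sides.
Using L{y''} = s^2 Y - s·y(0) - y'(0) and L{y'} = sY - y(0), with y(0) = 0, y'(0) = 4, the left side becomes (s^2 + 4*s - 5)Y - (4).
The right side is L{cos(7*t)} = s/(s^2 + 49).
So (s^2 + 4*s - 5)Y = s/(s^2 + 49) + (4).
Divide through and combine into a single rational function.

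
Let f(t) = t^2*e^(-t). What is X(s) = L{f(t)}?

L{t^2} = 2!/s^3 = 2/s^3.
By the first shifting theorem, multiplying by e^(-t) replaces s with s + 1.

X(s) = 2/(s + 1)^3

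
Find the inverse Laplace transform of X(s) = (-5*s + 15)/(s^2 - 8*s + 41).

-exp(4*t)*sin(5*t) - 5*exp(4*t)*cos(5*t)

Complete the square in the denominator: s^2 - 8*s + 41 = (s - 4)^2 + 5^2.
Split the numerator to match: -5*s + 15 = -5·(s - 4) - 1·5.
Invert each term: -5·(s - 4)/((s - 4)^2 + 25) ↔ -5e^(4t)cos(5t); -1·5/((s - 4)^2 + 25) ↔ -e^(4t)sin(5t).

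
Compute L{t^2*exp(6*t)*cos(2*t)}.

L{cos(2t)} = s/(s^2 + 4).
Multiplying by e^(6t) shifts s → s - 6, so L{exp(6*t)*cos(2*t)} = (s - 6)/((s - 6)^2 + 4).
Then apply L{t^2·g(t)} = (-1)^2 d^2/ds^2[G(s)] with G(s) = (s - 6)/((s - 6)^2 + 4):
differentiating 2 times and applying the sign gives 2*(s - 6)*(s^2 - 12*s + 24)/(s^2 - 12*s + 40)^3.

2*(s - 6)*(s^2 - 12*s + 24)/(s^2 - 12*s + 40)^3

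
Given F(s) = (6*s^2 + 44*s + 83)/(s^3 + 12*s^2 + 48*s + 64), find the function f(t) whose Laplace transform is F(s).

Factor the denominator: s^3 + 12*s^2 + 48*s + 64 = (s + 4)^3.
Partial fraction decomposition gives [6/(s + 4)] + [-4/(s + 4)^2] + [3/(s + 4)^3].
Invert each term: 6/(s + 4) ↔ 6e^(-4t); -4/(s + 4)^2 ↔ -4t·e^(-4t); 3/(s + 4)^3 ↔ (3/2)t^2·e^(-4t).

f(t) = 3*t^2*exp(-4*t)/2 - 4*t*exp(-4*t) + 6*exp(-4*t)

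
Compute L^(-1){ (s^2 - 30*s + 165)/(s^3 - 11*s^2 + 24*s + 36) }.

Factor the denominator: s^3 - 11*s^2 + 24*s + 36 = (s - 6)^2*(s + 1).
Partial fraction decomposition gives [-3/(s - 6)] + [3/(s - 6)^2] + [4/(s + 1)].
Invert each term: -3/(s - 6) ↔ -3e^(6t); 3/(s - 6)^2 ↔ 3t·e^(6t); 4/(s + 1) ↔ 4e^(-t).

3*t*exp(6*t) - 3*exp(6*t) + 4*exp(-t)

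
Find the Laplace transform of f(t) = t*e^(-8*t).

(s + 8)^(-2)

L{e^(-8t)} = 1/(s + 8).
Then apply L{t·g(t)} = -d/ds[G(s)] with G(s) = 1/(s + 8):
differentiating 1 time and applying the sign gives (s + 8)^(-2).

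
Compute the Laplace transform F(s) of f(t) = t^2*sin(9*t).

L{sin(9t)} = 9/(s^2 + 81).
Then apply L{t^2·g(t)} = (-1)^2 d^2/ds^2[G(s)] with G(s) = 9/(s^2 + 81):
differentiating 2 times and applying the sign gives 54*(s^2 - 27)/(s^2 + 81)^3.

F(s) = 54*(s^2 - 27)/(s^2 + 81)^3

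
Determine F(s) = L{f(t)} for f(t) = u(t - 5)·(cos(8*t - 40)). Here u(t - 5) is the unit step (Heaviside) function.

By the second shifting theorem, L{u(t - c)·g(t - c)} = e^(-cs)·G(s) with c = 5 and G(s) = L{g(t)}.
L{cos(8t)} = s/(s^2 + 64).

F(s) = s*exp(-5*s)/(s^2 + 64)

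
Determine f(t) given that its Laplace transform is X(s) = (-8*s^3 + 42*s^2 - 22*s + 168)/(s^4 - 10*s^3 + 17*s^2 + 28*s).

Factor the denominator: s^4 - 10*s^3 + 17*s^2 + 28*s = s*(s - 7)*(s - 4)*(s + 1).
Partial fraction decomposition gives [-6/(s + 1)] + [-4/(s - 7)] + [-4/(s - 4)] + [6/s].
Invert each term: -6/(s + 1) ↔ -6e^(-t); -4/(s - 7) ↔ -4e^(7t); -4/(s - 4) ↔ -4e^(4t); 6/(s - 0) ↔ 6e^(0t).

f(t) = -4*exp(7*t) - 4*exp(4*t) + 6 - 6*exp(-t)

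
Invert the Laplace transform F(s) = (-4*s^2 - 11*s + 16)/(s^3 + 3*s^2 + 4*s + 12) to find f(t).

Factor the denominator: s^3 + 3*s^2 + 4*s + 12 = (s + 3)*(s^2 + 4).
Partial fraction decomposition gives [1/(s + 3)] + [-5*s/(s^2 + 4)] + [4/(s^2 + 4)].
Invert each term: 1/(s + 3) ↔ e^(-3t); -5·s/(s^2 + 4) ↔ -5cos(2t); 2·2/(s^2 + 4) ↔ 2sin(2t).

f(t) = 2*sin(2*t) - 5*cos(2*t) + exp(-3*t)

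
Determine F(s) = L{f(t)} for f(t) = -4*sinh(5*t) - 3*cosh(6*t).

Apply the Laplace transform termwise.
(-4)·[L{sinh(5t)} = 5/(s^2 - 25)]; (-3)·[L{cosh(6t)} = s/(s^2 - 36)].

F(s) = -3*s/(s^2 - 36) - 20/(s^2 - 25)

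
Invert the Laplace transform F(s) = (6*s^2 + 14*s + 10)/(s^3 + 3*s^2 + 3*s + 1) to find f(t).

Factor the denominator: s^3 + 3*s^2 + 3*s + 1 = (s + 1)^3.
Partial fraction decomposition gives [6/(s + 1)] + [2/(s + 1)^2] + [2/(s + 1)^3].
Invert each term: 6/(s + 1) ↔ 6e^(-t); 2/(s + 1)^2 ↔ 2t·e^(-t); 2/(s + 1)^3 ↔ (1)t^2·e^(-t).

f(t) = t^2*exp(-t) + 2*t*exp(-t) + 6*exp(-t)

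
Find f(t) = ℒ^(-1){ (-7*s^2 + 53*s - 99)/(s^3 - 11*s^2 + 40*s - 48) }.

f(t) = t*exp(4*t) - 4*exp(4*t) - 3*exp(3*t)

Factor the denominator: s^3 - 11*s^2 + 40*s - 48 = (s - 4)^2*(s - 3).
Partial fraction decomposition gives [-4/(s - 4)] + [(s - 4)^(-2)] + [-3/(s - 3)].
Invert each term: -4/(s - 4) ↔ -4e^(4t); 1/(s - 4)^2 ↔ t·e^(4t); -3/(s - 3) ↔ -3e^(3t).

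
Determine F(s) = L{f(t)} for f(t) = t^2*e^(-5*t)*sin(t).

L{sin(t)} = 1/(s^2 + 1).
Multiplying by e^(-5t) shifts s → s + 5, so L{e^(-5*t)*sin(t)} = 1/((s + 5)^2 + 1).
Then apply L{t^2·g(t)} = (-1)^2 d^2/ds^2[G(s)] with G(s) = 1/((s + 5)^2 + 1):
differentiating 2 times and applying the sign gives 2*(3*s^2 + 30*s + 74)/(s^2 + 10*s + 26)^3.

F(s) = 2*(3*s^2 + 30*s + 74)/(s^2 + 10*s + 26)^3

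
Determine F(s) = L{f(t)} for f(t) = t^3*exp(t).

F(s) = 6/(s - 1)^4

L{t^3} = 3!/s^4 = 6/s^4.
By the first shifting theorem, multiplying by e^(t) replaces s with s - 1.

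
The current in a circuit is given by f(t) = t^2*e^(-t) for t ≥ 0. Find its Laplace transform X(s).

L{e^(-t)} = 1/(s + 1).
Then apply L{t^2·g(t)} = (-1)^2 d^2/ds^2[G(s)] with G(s) = 1/(s + 1):
differentiating 2 times and applying the sign gives 2/(s + 1)^3.

X(s) = 2/(s + 1)^3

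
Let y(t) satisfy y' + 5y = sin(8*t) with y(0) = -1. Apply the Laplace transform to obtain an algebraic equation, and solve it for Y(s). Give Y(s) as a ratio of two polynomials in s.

Apply the Laplace transform to the equation.
The derivative rules (L{y'} = sY - y(0) = sY - (-1)) turn the left side into (s + 5)Y - (-1).
The right side is L{sin(8*t)} = 8/(s^2 + 64).
So (s + 5)Y = 8/(s^2 + 64) + (-1).
Isolate Y and clear denominators.

Y(s) = (-s^2 - 56)/(s^3 + 5*s^2 + 64*s + 320)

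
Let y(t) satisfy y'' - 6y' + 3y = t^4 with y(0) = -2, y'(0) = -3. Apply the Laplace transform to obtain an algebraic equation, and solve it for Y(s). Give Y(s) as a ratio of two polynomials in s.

Y(s) = (-2*s^6 + 9*s^5 + 24)/(s^7 - 6*s^6 + 3*s^5)

Take the Laplace transform of both sides.
Using L{y''} = s^2 Y - s·y(0) - y'(0) and L{y'} = sY - y(0), with y(0) = -2, y'(0) = -3, the left side becomes (s^2 - 6*s + 3)Y - (-2*s + 9).
The right side is L{t^4} = 24/s^5.
So (s^2 - 6*s + 3)Y = 24/s^5 + (-2*s + 9).
Isolate Y and clear denominators.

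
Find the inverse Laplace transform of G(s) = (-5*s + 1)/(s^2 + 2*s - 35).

Factor the denominator: s^2 + 2*s - 35 = (s - 5)*(s + 7).
Partial fraction decomposition gives [-2/(s - 5)] + [-3/(s + 7)].
Invert each term: -2/(s - 5) ↔ -2e^(5t); -3/(s + 7) ↔ -3e^(-7t).

-2*exp(5*t) - 3*exp(-7*t)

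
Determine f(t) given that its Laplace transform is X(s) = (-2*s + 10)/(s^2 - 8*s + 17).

Complete the square in the denominator: s^2 - 8*s + 17 = (s - 4)^2 + 1^2.
Split the numerator to match: -2*s + 10 = -2·(s - 4) + 2·1.
Invert each term: -2·(s - 4)/((s - 4)^2 + 1) ↔ -2e^(4t)cos(t); 2·1/((s - 4)^2 + 1) ↔ 2e^(4t)sin(t).

f(t) = 2*exp(4*t)*sin(t) - 2*exp(4*t)*cos(t)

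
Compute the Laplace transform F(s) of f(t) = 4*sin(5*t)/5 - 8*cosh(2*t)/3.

Apply the Laplace transform termwise.
(-8/3)·[L{cosh(2t)} = s/(s^2 - 4)]; (4/5)·[L{sin(5t)} = 5/(s^2 + 25)].

F(s) = -8*s/(3*(s^2 - 4)) + 4/(s^2 + 25)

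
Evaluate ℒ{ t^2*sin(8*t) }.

L{sin(8t)} = 8/(s^2 + 64).
Then apply L{t^2·g(t)} = (-1)^2 d^2/ds^2[G(s)] with G(s) = 8/(s^2 + 64):
differentiating 2 times and applying the sign gives 16*(3*s^2 - 64)/(s^2 + 64)^3.

16*(3*s^2 - 64)/(s^2 + 64)^3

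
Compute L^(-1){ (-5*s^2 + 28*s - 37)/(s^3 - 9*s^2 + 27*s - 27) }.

t^2*exp(3*t) - 2*t*exp(3*t) - 5*exp(3*t)

Factor the denominator: s^3 - 9*s^2 + 27*s - 27 = (s - 3)^3.
Partial fraction decomposition gives [-5/(s - 3)] + [-2/(s - 3)^2] + [2/(s - 3)^3].
Invert each term: -5/(s - 3) ↔ -5e^(3t); -2/(s - 3)^2 ↔ -2t·e^(3t); 2/(s - 3)^3 ↔ (1)t^2·e^(3t).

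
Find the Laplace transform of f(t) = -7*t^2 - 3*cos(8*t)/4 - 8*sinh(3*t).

-3*s/(4*(s^2 + 64)) - 24/(s^2 - 9) - 14/s^3

The transform is linear, so treat each term independently.
(-7)·[L{t^2} = 2!/s^3 = 2/s^3]; (-3/4)·[L{cos(8t)} = s/(s^2 + 64)]; (-8)·[L{sinh(3t)} = 3/(s^2 - 9)].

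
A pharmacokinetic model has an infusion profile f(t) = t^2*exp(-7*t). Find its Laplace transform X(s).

L{e^(-7t)} = 1/(s + 7).
Then apply L{t^2·g(t)} = (-1)^2 d^2/ds^2[G(s)] with G(s) = 1/(s + 7):
differentiating 2 times and applying the sign gives 2/(s + 7)^3.

X(s) = 2/(s + 7)^3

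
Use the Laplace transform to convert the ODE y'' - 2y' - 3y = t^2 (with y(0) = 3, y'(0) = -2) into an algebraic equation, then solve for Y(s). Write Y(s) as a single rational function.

Transform both sides with L{·}.
With L{y''} = s^2 Y - s·y(0) - y'(0) and L{y'} = sY - y(0), with y(0) = 3, y'(0) = -2: the LHS transforms to (s^2 - 2*s - 3)Y - (3*s - 8).
The right side is L{t^2} = 2/s^3.
So (s^2 - 2*s - 3)Y = 2/s^3 + (3*s - 8).
Solve for Y(s) and write it as one ratio of polynomials.

Y(s) = (3*s^4 - 8*s^3 + 2)/(s^5 - 2*s^4 - 3*s^3)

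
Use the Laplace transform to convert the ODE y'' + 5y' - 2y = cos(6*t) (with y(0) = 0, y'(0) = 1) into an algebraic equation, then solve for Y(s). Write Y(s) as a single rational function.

Y(s) = (s^2 + s + 36)/(s^4 + 5*s^3 + 34*s^2 + 180*s - 72)

Laplace-transform each side.
Using L{y''} = s^2 Y - s·y(0) - y'(0) and L{y'} = sY - y(0), with y(0) = 0, y'(0) = 1, the left side becomes (s^2 + 5*s - 2)Y - (1).
The right side is L{cos(6*t)} = s/(s^2 + 36).
So (s^2 + 5*s - 2)Y = s/(s^2 + 36) + (1).
Divide through and combine into a single rational function.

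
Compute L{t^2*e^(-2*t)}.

2/(s + 2)^3

L{e^(-2t)} = 1/(s + 2).
Then apply L{t^2·g(t)} = (-1)^2 d^2/ds^2[G(s)] with G(s) = 1/(s + 2):
differentiating 2 times and applying the sign gives 2/(s + 2)^3.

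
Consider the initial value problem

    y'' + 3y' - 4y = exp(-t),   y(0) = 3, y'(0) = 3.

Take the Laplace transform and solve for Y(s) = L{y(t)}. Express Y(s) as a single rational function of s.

Apply the Laplace transform to the equation.
With L{y''} = s^2 Y - s·y(0) - y'(0) and L{y'} = sY - y(0), with y(0) = 3, y'(0) = 3: the LHS transforms to (s^2 + 3*s - 4)Y - (3*s + 12).
The right side is L{exp(-t)} = 1/(s + 1).
So (s^2 + 3*s - 4)Y = 1/(s + 1) + (3*s + 12).
Divide through and combine into a single rational function.

Y(s) = (3*s^2 + 15*s + 13)/(s^3 + 4*s^2 - s - 4)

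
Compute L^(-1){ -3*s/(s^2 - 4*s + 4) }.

-6*t*exp(2*t) - 3*exp(2*t)

Factor the denominator: s^2 - 4*s + 4 = (s - 2)^2.
Partial fraction decomposition gives [-3/(s - 2)] + [-6/(s - 2)^2].
Invert each term: -3/(s - 2) ↔ -3e^(2t); -6/(s - 2)^2 ↔ -6t·e^(2t).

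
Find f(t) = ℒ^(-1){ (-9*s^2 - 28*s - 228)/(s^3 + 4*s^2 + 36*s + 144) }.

f(t) = -2*sin(6*t) - 4*cos(6*t) - 5*exp(-4*t)

Factor the denominator: s^3 + 4*s^2 + 36*s + 144 = (s + 4)*(s^2 + 36).
Partial fraction decomposition gives [-5/(s + 4)] + [-4*s/(s^2 + 36)] + [-12/(s^2 + 36)].
Invert each term: -5/(s + 4) ↔ -5e^(-4t); -4·s/(s^2 + 36) ↔ -4cos(6t); -2·6/(s^2 + 36) ↔ -2sin(6t).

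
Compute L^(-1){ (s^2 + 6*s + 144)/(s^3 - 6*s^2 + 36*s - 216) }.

Factor the denominator: s^3 - 6*s^2 + 36*s - 216 = (s - 6)*(s^2 + 36).
Partial fraction decomposition gives [3/(s - 6)] + [-2*s/(s^2 + 36)] + [-6/(s^2 + 36)].
Invert each term: 3/(s - 6) ↔ 3e^(6t); -2·s/(s^2 + 36) ↔ -2cos(6t); -1·6/(s^2 + 36) ↔ -sin(6t).

3*exp(6*t) - sin(6*t) - 2*cos(6*t)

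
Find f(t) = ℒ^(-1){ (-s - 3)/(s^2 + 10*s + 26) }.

f(t) = 2*exp(-5*t)*sin(t) - exp(-5*t)*cos(t)

Complete the square in the denominator: s^2 + 10*s + 26 = (s + 5)^2 + 1^2.
Split the numerator to match: -s - 3 = -1·(s + 5) + 2·1.
Invert each term: -1·(s + 5)/((s + 5)^2 + 1) ↔ -e^(-5t)cos(t); 2·1/((s + 5)^2 + 1) ↔ 2e^(-5t)sin(t).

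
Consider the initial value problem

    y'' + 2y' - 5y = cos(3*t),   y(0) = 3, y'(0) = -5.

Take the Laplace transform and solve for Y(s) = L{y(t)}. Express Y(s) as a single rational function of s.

Apply the Laplace transform to the equation.
With L{y''} = s^2 Y - s·y(0) - y'(0) and L{y'} = sY - y(0), with y(0) = 3, y'(0) = -5: the LHS transforms to (s^2 + 2*s - 5)Y - (3*s + 1).
The right side is L{cos(3*t)} = s/(s^2 + 9).
So (s^2 + 2*s - 5)Y = s/(s^2 + 9) + (3*s + 1).
Divide through and combine into a single rational function.

Y(s) = (3*s^3 + s^2 + 28*s + 9)/(s^4 + 2*s^3 + 4*s^2 + 18*s - 45)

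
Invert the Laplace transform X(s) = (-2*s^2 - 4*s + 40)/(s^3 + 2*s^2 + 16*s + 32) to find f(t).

Factor the denominator: s^3 + 2*s^2 + 16*s + 32 = (s + 2)*(s^2 + 16).
Partial fraction decomposition gives [2/(s + 2)] + [-4*s/(s^2 + 16)] + [4/(s^2 + 16)].
Invert each term: 2/(s + 2) ↔ 2e^(-2t); -4·s/(s^2 + 16) ↔ -4cos(4t); 1·4/(s^2 + 16) ↔ sin(4t).

f(t) = sin(4*t) - 4*cos(4*t) + 2*exp(-2*t)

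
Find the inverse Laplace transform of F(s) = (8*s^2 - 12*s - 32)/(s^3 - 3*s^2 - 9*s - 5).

Factor the denominator: s^3 - 3*s^2 - 9*s - 5 = (s - 5)*(s + 1)^2.
Partial fraction decomposition gives [5/(s + 1)] + [2/(s + 1)^2] + [3/(s - 5)].
Invert each term: 5/(s + 1) ↔ 5e^(-t); 2/(s + 1)^2 ↔ 2t·e^(-t); 3/(s - 5) ↔ 3e^(5t).

2*t*exp(-t) + 3*exp(5*t) + 5*exp(-t)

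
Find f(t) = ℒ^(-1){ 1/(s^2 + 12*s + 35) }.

f(t) = exp(-6*t)*sinh(t)

Rewrite the denominator: s^2 + 12*s + 35 = (s + 6)^2 - 1.
The form in (s + 6) signals a first-shifting-theorem factor e^(-6t).
Since L{sinh(t)} = 1/(s^2 - 1), the inverse is e^(-6*t)*sinh(t).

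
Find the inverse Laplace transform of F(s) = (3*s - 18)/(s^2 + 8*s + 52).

Complete the square in the denominator: s^2 + 8*s + 52 = (s + 4)^2 + 6^2.
Split the numerator to match: 3*s - 18 = 3·(s + 4) - 5·6.
Invert each term: 3·(s + 4)/((s + 4)^2 + 36) ↔ 3e^(-4t)cos(6t); -5·6/((s + 4)^2 + 36) ↔ -5e^(-4t)sin(6t).

-5*exp(-4*t)*sin(6*t) + 3*exp(-4*t)*cos(6*t)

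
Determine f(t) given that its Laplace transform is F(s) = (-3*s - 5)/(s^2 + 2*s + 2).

f(t) = -2*exp(-t)*sin(t) - 3*exp(-t)*cos(t)

Complete the square in the denominator: s^2 + 2*s + 2 = (s + 1)^2 + 1^2.
Split the numerator to match: -3*s - 5 = -3·(s + 1) - 2·1.
Invert each term: -3·(s + 1)/((s + 1)^2 + 1) ↔ -3e^(-t)cos(t); -2·1/((s + 1)^2 + 1) ↔ -2e^(-t)sin(t).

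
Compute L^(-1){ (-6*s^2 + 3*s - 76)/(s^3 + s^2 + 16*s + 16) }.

Factor the denominator: s^3 + s^2 + 16*s + 16 = (s + 1)*(s^2 + 16).
Partial fraction decomposition gives [-5/(s + 1)] + [-s/(s^2 + 16)] + [4/(s^2 + 16)].
Invert each term: -5/(s + 1) ↔ -5e^(-t); -1·s/(s^2 + 16) ↔ -cos(4t); 1·4/(s^2 + 16) ↔ sin(4t).

sin(4*t) - cos(4*t) - 5*exp(-t)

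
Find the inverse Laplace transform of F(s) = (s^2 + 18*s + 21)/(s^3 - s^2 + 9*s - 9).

4*exp(t) + 5*sin(3*t) - 3*cos(3*t)

Factor the denominator: s^3 - s^2 + 9*s - 9 = (s - 1)*(s^2 + 9).
Partial fraction decomposition gives [4/(s - 1)] + [-3*s/(s^2 + 9)] + [15/(s^2 + 9)].
Invert each term: 4/(s - 1) ↔ 4e^(t); -3·s/(s^2 + 9) ↔ -3cos(3t); 5·3/(s^2 + 9) ↔ 5sin(3t).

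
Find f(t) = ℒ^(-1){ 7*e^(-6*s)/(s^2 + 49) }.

f(t) = Heaviside(t - 6)*(sin(7*t - 42))

The factor e^(-6s) signals a time shift by c = 6 (second shifting theorem).
L{sin(7t)} = 7/(s^2 + 49), so L^-1{7/(s^2 + 49)} = sin(7*t).
Hence the inverse is u(t - 6) times that function evaluated at t - 6.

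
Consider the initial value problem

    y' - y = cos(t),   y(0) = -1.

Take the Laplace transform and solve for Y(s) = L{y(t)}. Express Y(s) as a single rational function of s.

Laplace-transform each side.
With L{y'} = sY - y(0) = sY - (-1): the LHS transforms to (s - 1)Y - (-1).
The right side is L{cos(t)} = s/(s^2 + 1).
So (s - 1)Y = s/(s^2 + 1) + (-1).
Isolate Y and clear denominators.

Y(s) = (-s^2 + s - 1)/(s^3 - s^2 + s - 1)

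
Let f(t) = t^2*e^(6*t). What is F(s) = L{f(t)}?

F(s) = 2/(s - 6)^3

L{e^(6t)} = 1/(s - 6).
Then apply L{t^2·g(t)} = (-1)^2 d^2/ds^2[G(s)] with G(s) = 1/(s - 6):
differentiating 2 times and applying the sign gives 2/(s - 6)^3.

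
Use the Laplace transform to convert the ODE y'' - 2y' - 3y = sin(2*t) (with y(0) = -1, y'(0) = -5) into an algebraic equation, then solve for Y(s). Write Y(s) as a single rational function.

Y(s) = (-s^3 - 3*s^2 - 4*s - 10)/(s^4 - 2*s^3 + s^2 - 8*s - 12)

Take the Laplace transform of both sides.
Using L{y''} = s^2 Y - s·y(0) - y'(0) and L{y'} = sY - y(0), with y(0) = -1, y'(0) = -5, the left side becomes (s^2 - 2*s - 3)Y - (-s - 3).
The right side is L{sin(2*t)} = 2/(s^2 + 4).
So (s^2 - 2*s - 3)Y = 2/(s^2 + 4) + (-s - 3).
Isolate Y and clear denominators.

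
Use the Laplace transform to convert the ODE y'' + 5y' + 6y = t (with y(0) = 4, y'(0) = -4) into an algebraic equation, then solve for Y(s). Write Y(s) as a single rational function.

Take the Laplace transform of both sides.
Using L{y''} = s^2 Y - s·y(0) - y'(0) and L{y'} = sY - y(0), with y(0) = 4, y'(0) = -4, the left side becomes (s^2 + 5*s + 6)Y - (4*s + 16).
The right side is L{t} = s^(-2).
So (s^2 + 5*s + 6)Y = s^(-2) + (4*s + 16).
Isolate Y and clear denominators.

Y(s) = (4*s^3 + 16*s^2 + 1)/(s^4 + 5*s^3 + 6*s^2)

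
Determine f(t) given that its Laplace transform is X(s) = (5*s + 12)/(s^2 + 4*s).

f(t) = 3 + 2*exp(-4*t)

Factor the denominator: s^2 + 4*s = s*(s + 4).
Partial fraction decomposition gives [2/(s + 4)] + [3/s].
Invert each term: 2/(s + 4) ↔ 2e^(-4t); 3/(s - 0) ↔ 3e^(0t).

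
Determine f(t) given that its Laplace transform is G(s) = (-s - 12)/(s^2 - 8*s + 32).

Complete the square in the denominator: s^2 - 8*s + 32 = (s - 4)^2 + 4^2.
Split the numerator to match: -s - 12 = -1·(s - 4) - 4·4.
Invert each term: -1·(s - 4)/((s - 4)^2 + 16) ↔ -e^(4t)cos(4t); -4·4/((s - 4)^2 + 16) ↔ -4e^(4t)sin(4t).

f(t) = -4*exp(4*t)*sin(4*t) - exp(4*t)*cos(4*t)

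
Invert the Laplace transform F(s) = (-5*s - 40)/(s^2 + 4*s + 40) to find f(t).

f(t) = -5*exp(-2*t)*sin(6*t) - 5*exp(-2*t)*cos(6*t)

Complete the square in the denominator: s^2 + 4*s + 40 = (s + 2)^2 + 6^2.
Split the numerator to match: -5*s - 40 = -5·(s + 2) - 5·6.
Invert each term: -5·(s + 2)/((s + 2)^2 + 36) ↔ -5e^(-2t)cos(6t); -5·6/((s + 2)^2 + 36) ↔ -5e^(-2t)sin(6t).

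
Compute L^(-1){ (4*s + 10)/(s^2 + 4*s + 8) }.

exp(-2*t)*sin(2*t) + 4*exp(-2*t)*cos(2*t)

Complete the square in the denominator: s^2 + 4*s + 8 = (s + 2)^2 + 2^2.
Split the numerator to match: 4*s + 10 = 4·(s + 2) + 1·2.
Invert each term: 4·(s + 2)/((s + 2)^2 + 4) ↔ 4e^(-2t)cos(2t); 1·2/((s + 2)^2 + 4) ↔ e^(-2t)sin(2t).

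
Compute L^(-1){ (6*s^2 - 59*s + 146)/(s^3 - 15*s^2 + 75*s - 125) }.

t^2*exp(5*t)/2 + t*exp(5*t) + 6*exp(5*t)

Factor the denominator: s^3 - 15*s^2 + 75*s - 125 = (s - 5)^3.
Partial fraction decomposition gives [6/(s - 5)] + [(s - 5)^(-2)] + [(s - 5)^(-3)].
Invert each term: 6/(s - 5) ↔ 6e^(5t); 1/(s - 5)^2 ↔ t·e^(5t); 1/(s - 5)^3 ↔ (1/2)t^2·e^(5t).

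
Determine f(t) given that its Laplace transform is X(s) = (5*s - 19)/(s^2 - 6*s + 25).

f(t) = -exp(3*t)*sin(4*t) + 5*exp(3*t)*cos(4*t)

Complete the square in the denominator: s^2 - 6*s + 25 = (s - 3)^2 + 4^2.
Split the numerator to match: 5*s - 19 = 5·(s - 3) - 1·4.
Invert each term: 5·(s - 3)/((s - 3)^2 + 16) ↔ 5e^(3t)cos(4t); -1·4/((s - 3)^2 + 16) ↔ -e^(3t)sin(4t).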